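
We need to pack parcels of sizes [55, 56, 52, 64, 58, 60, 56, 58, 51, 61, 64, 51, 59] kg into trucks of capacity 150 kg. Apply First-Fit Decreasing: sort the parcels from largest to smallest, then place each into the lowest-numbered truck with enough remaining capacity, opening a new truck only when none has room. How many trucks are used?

7 trucks

Sorted descending: 64, 64, 61, 60, 59, 58, 58, 56, 56, 55, 52, 51, 51.
Put 64 kg in truck 1; 86 kg remain.
Put 64 kg in truck 1; 22 kg remain.
Put 61 kg in truck 2; 89 kg remain.
Put 60 kg in truck 2; 29 kg remain.
Put 59 kg in truck 3; 91 kg remain.
Put 58 kg in truck 3; 33 kg remain.
Put 58 kg in truck 4; 92 kg remain.
Put 56 kg in truck 4; 36 kg remain.
Put 56 kg in truck 5; 94 kg remain.
Put 55 kg in truck 5; 39 kg remain.
Put 52 kg in truck 6; 98 kg remain.
Put 51 kg in truck 6; 47 kg remain.
Put 51 kg in truck 7; 99 kg remain.
Final trucks: [64,64] [61,60] [59,58] [58,56] [56,55] [52,51] [51].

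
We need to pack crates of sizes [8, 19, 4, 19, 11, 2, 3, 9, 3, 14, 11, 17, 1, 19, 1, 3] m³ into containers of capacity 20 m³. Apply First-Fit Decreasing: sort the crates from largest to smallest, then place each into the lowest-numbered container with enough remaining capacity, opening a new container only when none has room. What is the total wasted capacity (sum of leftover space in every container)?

Sorted descending: 19, 19, 19, 17, 14, 11, 11, 9, 8, 4, 3, 3, 3, 2, 1, 1.
Put 19 m³ in container 1; 1 m³ remain.
Put 19 m³ in container 2; 1 m³ remain.
Put 19 m³ in container 3; 1 m³ remain.
Put 17 m³ in container 4; 3 m³ remain.
Put 14 m³ in container 5; 6 m³ remain.
Put 11 m³ in container 6; 9 m³ remain.
Put 11 m³ in container 7; 9 m³ remain.
Put 9 m³ in container 6; 0 m³ remain.
Put 8 m³ in container 7; 1 m³ remain.
Put 4 m³ in container 5; 2 m³ remain.
Put 3 m³ in container 4; 0 m³ remain.
Put 3 m³ in container 8; 17 m³ remain.
Put 3 m³ in container 8; 14 m³ remain.
Put 2 m³ in container 5; 0 m³ remain.
Put 1 m³ in container 1; 0 m³ remain.
Put 1 m³ in container 2; 0 m³ remain.
8 containers × 20 m³ = 160 m³; used 144 m³; unused 16 m³.

16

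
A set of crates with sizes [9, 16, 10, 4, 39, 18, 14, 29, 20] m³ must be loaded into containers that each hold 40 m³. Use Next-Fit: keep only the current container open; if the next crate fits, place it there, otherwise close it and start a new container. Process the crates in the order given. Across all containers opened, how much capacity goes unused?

Put 9 m³ in container 1; 31 m³ remain.
Put 16 m³ in container 1; 15 m³ remain.
Put 10 m³ in container 1; 5 m³ remain.
Put 4 m³ in container 1; 1 m³ remain.
Put 39 m³ in container 2; 1 m³ remain.
Put 18 m³ in container 3; 22 m³ remain.
Put 14 m³ in container 3; 8 m³ remain.
Put 29 m³ in container 4; 11 m³ remain.
Put 20 m³ in container 5; 20 m³ remain.
5 containers × 40 m³ = 200 m³; used 159 m³; unused 41 m³.

41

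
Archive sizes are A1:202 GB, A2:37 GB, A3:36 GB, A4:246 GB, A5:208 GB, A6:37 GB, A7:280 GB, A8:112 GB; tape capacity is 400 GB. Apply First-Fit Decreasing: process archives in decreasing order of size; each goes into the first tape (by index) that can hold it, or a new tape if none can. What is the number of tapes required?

Sorted descending: 280, 246, 208, 202, 112, 37, 37, 36.
tape 1: place 280 GB, 120 GB left
tape 2: place 246 GB, 154 GB left
tape 3: place 208 GB, 192 GB left
tape 4: place 202 GB, 198 GB left
tape 1: place 112 GB, 8 GB left
tape 2: place 37 GB, 117 GB left
tape 2: place 37 GB, 80 GB left
tape 2: place 36 GB, 44 GB left
Final tapes: [280,112] [246,37,37,36] [208] [202].

4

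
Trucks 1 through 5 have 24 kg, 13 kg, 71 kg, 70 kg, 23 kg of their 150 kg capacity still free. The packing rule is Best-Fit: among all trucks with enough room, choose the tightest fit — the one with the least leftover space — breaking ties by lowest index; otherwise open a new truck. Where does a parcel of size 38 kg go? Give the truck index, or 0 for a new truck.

Trucks with room: truck 3 (71 kg), truck 4 (70 kg).
Tightest fit is truck 4 with 70 kg free.

4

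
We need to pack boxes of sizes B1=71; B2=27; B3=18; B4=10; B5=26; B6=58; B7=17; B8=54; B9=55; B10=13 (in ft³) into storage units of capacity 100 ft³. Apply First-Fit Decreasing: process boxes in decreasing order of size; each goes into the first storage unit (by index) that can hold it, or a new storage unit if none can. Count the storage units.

Sorted descending: 71, 58, 55, 54, 27, 26, 18, 17, 13, 10.
Put 71 ft³ in storage unit 1; 29 ft³ remain.
Put 58 ft³ in storage unit 2; 42 ft³ remain.
Put 55 ft³ in storage unit 3; 45 ft³ remain.
Put 54 ft³ in storage unit 4; 46 ft³ remain.
Put 27 ft³ in storage unit 1; 2 ft³ remain.
Put 26 ft³ in storage unit 2; 16 ft³ remain.
Put 18 ft³ in storage unit 3; 27 ft³ remain.
Put 17 ft³ in storage unit 3; 10 ft³ remain.
Put 13 ft³ in storage unit 2; 3 ft³ remain.
Put 10 ft³ in storage unit 3; 0 ft³ remain.

4 storage units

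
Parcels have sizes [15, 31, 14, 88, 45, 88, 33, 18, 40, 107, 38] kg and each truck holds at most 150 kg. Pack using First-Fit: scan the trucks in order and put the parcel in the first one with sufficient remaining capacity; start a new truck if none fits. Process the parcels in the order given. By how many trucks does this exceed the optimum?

First-Fit: [15,31,14,88] [45,88] [33,18,40,38] [107] → 4 trucks.
Total size 517 kg; any packing needs at least ⌈517/150⌉ = 4 trucks.
So 4 is already optimal.

0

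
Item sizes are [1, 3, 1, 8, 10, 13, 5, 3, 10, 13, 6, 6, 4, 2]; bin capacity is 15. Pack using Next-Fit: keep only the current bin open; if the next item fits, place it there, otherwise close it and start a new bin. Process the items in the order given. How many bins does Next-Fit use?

bin 1: place 1, 14 left
bin 1: place 3, 11 left
bin 1: place 1, 10 left
bin 1: place 8, 2 left
bin 2: place 10, 5 left
bin 3: place 13, 2 left
bin 4: place 5, 10 left
bin 4: place 3, 7 left
bin 5: place 10, 5 left
bin 6: place 13, 2 left
bin 7: place 6, 9 left
bin 7: place 6, 3 left
bin 8: place 4, 11 left
bin 8: place 2, 9 left
Final bins: [1,3,1,8] [10] [13] [5,3] [10] [13] [6,6] [4,2].

8 bins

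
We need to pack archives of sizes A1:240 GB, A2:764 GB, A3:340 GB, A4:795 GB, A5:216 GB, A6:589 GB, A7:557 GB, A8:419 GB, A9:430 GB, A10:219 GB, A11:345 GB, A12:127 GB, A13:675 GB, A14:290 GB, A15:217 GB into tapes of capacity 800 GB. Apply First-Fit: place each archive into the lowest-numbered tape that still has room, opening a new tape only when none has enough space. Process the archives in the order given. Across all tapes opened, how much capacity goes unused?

tape 1: place A1 (240 GB), 560 GB left
tape 2: place A2 (764 GB), 36 GB left
tape 1: place A3 (340 GB), 220 GB left
tape 3: place A4 (795 GB), 5 GB left
tape 1: place A5 (216 GB), 4 GB left
tape 4: place A6 (589 GB), 211 GB left
tape 5: place A7 (557 GB), 243 GB left
tape 6: place A8 (419 GB), 381 GB left
tape 7: place A9 (430 GB), 370 GB left
tape 5: place A10 (219 GB), 24 GB left
tape 6: place A11 (345 GB), 36 GB left
tape 4: place A12 (127 GB), 84 GB left
tape 8: place A13 (675 GB), 125 GB left
tape 7: place A14 (290 GB), 80 GB left
tape 9: place A15 (217 GB), 583 GB left
9 tapes × 800 GB = 7200 GB; used 6223 GB; unused 977 GB.

977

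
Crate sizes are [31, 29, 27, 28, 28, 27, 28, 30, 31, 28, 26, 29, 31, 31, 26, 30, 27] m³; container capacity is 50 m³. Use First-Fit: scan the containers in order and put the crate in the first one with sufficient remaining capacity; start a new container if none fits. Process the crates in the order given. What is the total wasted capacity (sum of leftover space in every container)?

363

Put 31 m³ in container 1; 19 m³ remain.
Put 29 m³ in container 2; 21 m³ remain.
Put 27 m³ in container 3; 23 m³ remain.
Put 28 m³ in container 4; 22 m³ remain.
Put 28 m³ in container 5; 22 m³ remain.
Put 27 m³ in container 6; 23 m³ remain.
Put 28 m³ in container 7; 22 m³ remain.
Put 30 m³ in container 8; 20 m³ remain.
Put 31 m³ in container 9; 19 m³ remain.
Put 28 m³ in container 10; 22 m³ remain.
Put 26 m³ in container 11; 24 m³ remain.
Put 29 m³ in container 12; 21 m³ remain.
Put 31 m³ in container 13; 19 m³ remain.
Put 31 m³ in container 14; 19 m³ remain.
Put 26 m³ in container 15; 24 m³ remain.
Put 30 m³ in container 16; 20 m³ remain.
Put 27 m³ in container 17; 23 m³ remain.
17 containers × 50 m³ = 850 m³; used 487 m³; unused 363 m³.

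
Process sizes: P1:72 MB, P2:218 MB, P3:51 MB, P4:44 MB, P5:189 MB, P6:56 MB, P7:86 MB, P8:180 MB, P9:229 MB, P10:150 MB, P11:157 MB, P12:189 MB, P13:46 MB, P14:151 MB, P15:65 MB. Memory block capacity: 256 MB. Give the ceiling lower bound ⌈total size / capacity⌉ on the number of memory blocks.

Total size = 72 + 218 + 51 + 44 + 189 + 56 + 86 + 180 + 229 + 150 + 157 + 189 + 46 + 151 + 65 = 1883 MB.
⌈1883 / 256⌉ = 8.

8 memory blocks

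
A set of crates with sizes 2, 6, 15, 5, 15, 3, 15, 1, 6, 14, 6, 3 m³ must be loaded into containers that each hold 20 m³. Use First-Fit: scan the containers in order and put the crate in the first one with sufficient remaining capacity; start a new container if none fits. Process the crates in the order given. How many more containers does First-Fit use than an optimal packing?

First-Fit: [2,6,5,3,1,3] [15] [15] [15] [6,14] [6] → 6 containers.
Total size 91 m³; any packing needs at least ⌈91/20⌉ = 5 containers.
An optimal packing achieves that bound: [15,5] [15,3,2] [15,3,1] [14,6] [6,6] → 5 containers.
Excess: 6 − 5 = 1.

1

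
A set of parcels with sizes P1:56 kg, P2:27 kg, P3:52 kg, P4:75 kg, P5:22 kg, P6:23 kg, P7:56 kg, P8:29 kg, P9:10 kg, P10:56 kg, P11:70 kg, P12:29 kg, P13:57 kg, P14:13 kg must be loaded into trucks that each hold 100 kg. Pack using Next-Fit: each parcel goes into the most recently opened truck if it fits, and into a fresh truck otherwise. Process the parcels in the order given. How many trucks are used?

truck 1: place P1 (56 kg), 44 kg left
truck 1: place P2 (27 kg), 17 kg left
truck 2: place P3 (52 kg), 48 kg left
truck 3: place P4 (75 kg), 25 kg left
truck 3: place P5 (22 kg), 3 kg left
truck 4: place P6 (23 kg), 77 kg left
truck 4: place P7 (56 kg), 21 kg left
truck 5: place P8 (29 kg), 71 kg left
truck 5: place P9 (10 kg), 61 kg left
truck 5: place P10 (56 kg), 5 kg left
truck 6: place P11 (70 kg), 30 kg left
truck 6: place P12 (29 kg), 1 kg left
truck 7: place P13 (57 kg), 43 kg left
truck 7: place P14 (13 kg), 30 kg left

7 trucks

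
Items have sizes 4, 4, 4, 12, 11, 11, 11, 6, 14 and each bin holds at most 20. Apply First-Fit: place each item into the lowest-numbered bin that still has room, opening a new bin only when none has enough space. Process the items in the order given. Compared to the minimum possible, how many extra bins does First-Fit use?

First-Fit: [4,4,4,6] [12] [11] [11] [11] [14] → 6 bins.
5 items exceed 10 (half the capacity), and no two of those can share a bin, so at least 5 bins are needed.
An optimal packing achieves that bound: [14,6] [12,4,4] [11,4] [11] [11] → 5 bins.
Excess: 6 − 5 = 1.

1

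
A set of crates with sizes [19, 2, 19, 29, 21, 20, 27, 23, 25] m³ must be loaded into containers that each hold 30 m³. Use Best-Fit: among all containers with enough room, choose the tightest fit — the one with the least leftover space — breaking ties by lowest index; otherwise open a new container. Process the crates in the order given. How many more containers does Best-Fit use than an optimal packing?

Best-Fit: [19,2] [19] [29] [21] [20] [27] [23] [25] → 8 containers.
8 crates exceed 15 m³ (half the capacity), and no two of those can share a container, so at least 8 containers are needed.
So 8 is already optimal.

0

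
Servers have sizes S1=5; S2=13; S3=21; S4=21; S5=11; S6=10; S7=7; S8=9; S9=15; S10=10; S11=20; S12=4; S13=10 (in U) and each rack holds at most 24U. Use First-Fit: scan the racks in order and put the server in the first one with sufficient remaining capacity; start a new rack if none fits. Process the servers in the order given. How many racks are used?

rack 1: place S1 (5U), 19U left
rack 1: place S2 (13U), 6U left
rack 2: place S3 (21U), 3U left
rack 3: place S4 (21U), 3U left
rack 4: place S5 (11U), 13U left
rack 4: place S6 (10U), 3U left
rack 5: place S7 (7U), 17U left
rack 5: place S8 (9U), 8U left
rack 6: place S9 (15U), 9U left
rack 7: place S10 (10U), 14U left
rack 8: place S11 (20U), 4U left
rack 1: place S12 (4U), 2U left
rack 7: place S13 (10U), 4U left
Final racks: [5,13,4] [21] [21] [11,10] [7,9] [15] [10,10] [20].

8 racks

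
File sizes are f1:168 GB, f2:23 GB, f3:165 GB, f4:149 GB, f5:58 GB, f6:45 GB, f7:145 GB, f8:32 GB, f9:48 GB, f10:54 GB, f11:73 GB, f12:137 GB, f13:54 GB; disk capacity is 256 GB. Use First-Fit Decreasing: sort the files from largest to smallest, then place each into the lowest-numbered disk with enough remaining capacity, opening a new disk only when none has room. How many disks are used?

Sorted descending: 168, 165, 149, 145, 137, 73, 58, 54, 54, 48, 45, 32, 23.
Put 168 GB in disk 1; 88 GB remain.
Put 165 GB in disk 2; 91 GB remain.
Put 149 GB in disk 3; 107 GB remain.
Put 145 GB in disk 4; 111 GB remain.
Put 137 GB in disk 5; 119 GB remain.
Put 73 GB in disk 1; 15 GB remain.
Put 58 GB in disk 2; 33 GB remain.
Put 54 GB in disk 3; 53 GB remain.
Put 54 GB in disk 4; 57 GB remain.
Put 48 GB in disk 3; 5 GB remain.
Put 45 GB in disk 4; 12 GB remain.
Put 32 GB in disk 2; 1 GB remain.
Put 23 GB in disk 5; 96 GB remain.
Final disks: [168,73] [165,58,32] [149,54,48] [145,54,45] [137,23].

5 disks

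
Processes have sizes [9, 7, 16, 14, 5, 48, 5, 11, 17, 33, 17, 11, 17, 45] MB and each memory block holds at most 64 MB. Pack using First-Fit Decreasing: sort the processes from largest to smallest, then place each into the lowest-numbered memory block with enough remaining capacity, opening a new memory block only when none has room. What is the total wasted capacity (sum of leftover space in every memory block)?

Sorted descending: 48, 45, 33, 17, 17, 17, 16, 14, 11, 11, 9, 7, 5, 5.
Put 48 MB in memory block 1; 16 MB remain.
Put 45 MB in memory block 2; 19 MB remain.
Put 33 MB in memory block 3; 31 MB remain.
Put 17 MB in memory block 2; 2 MB remain.
Put 17 MB in memory block 3; 14 MB remain.
Put 17 MB in memory block 4; 47 MB remain.
Put 16 MB in memory block 1; 0 MB remain.
Put 14 MB in memory block 3; 0 MB remain.
Put 11 MB in memory block 4; 36 MB remain.
Put 11 MB in memory block 4; 25 MB remain.
Put 9 MB in memory block 4; 16 MB remain.
Put 7 MB in memory block 4; 9 MB remain.
Put 5 MB in memory block 4; 4 MB remain.
Put 5 MB in memory block 5; 59 MB remain.
5 memory blocks × 64 MB = 320 MB; used 255 MB; unused 65 MB.

65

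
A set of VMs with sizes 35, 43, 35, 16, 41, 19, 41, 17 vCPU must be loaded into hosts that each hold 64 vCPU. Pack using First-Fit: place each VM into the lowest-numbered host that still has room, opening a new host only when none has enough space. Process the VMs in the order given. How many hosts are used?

5 hosts

host 1: place 35 vCPU, 29 vCPU left
host 2: place 43 vCPU, 21 vCPU left
host 3: place 35 vCPU, 29 vCPU left
host 1: place 16 vCPU, 13 vCPU left
host 4: place 41 vCPU, 23 vCPU left
host 2: place 19 vCPU, 2 vCPU left
host 5: place 41 vCPU, 23 vCPU left
host 3: place 17 vCPU, 12 vCPU left
Final hosts: [35,16] [43,19] [35,17] [41] [41].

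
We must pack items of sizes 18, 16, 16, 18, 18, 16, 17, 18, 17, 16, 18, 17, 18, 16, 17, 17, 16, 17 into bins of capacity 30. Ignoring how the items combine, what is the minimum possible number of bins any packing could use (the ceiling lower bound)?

Total size = 18 + 16 + 16 + 18 + 18 + 16 + 17 + 18 + 17 + 16 + 18 + 17 + 18 + 16 + 17 + 17 + 16 + 17 = 306.
⌈306 / 30⌉ = 11.

11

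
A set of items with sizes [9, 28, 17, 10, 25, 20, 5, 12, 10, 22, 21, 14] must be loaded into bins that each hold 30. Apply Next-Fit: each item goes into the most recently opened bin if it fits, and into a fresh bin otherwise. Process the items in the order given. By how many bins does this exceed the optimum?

Next-Fit: [9] [28] [17,10] [25] [20,5] [12,10] [22] [21] [14] → 9 bins.
Total size 193; any packing needs at least ⌈193/30⌉ = 7 bins.
An optimal packing achieves that bound: [28] [25,5] [22] [21,9] [20,10] [17,12] [14,10] → 7 bins.
Excess: 9 − 7 = 2.

2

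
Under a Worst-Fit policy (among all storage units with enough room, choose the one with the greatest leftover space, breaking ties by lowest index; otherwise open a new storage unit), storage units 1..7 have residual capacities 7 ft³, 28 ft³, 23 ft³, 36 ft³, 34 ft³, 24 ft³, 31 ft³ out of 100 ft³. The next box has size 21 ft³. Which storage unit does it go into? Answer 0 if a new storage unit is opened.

4

Storage units with room: storage unit 2 (28 ft³), storage unit 3 (23 ft³), storage unit 4 (36 ft³), storage unit 5 (34 ft³), storage unit 6 (24 ft³), storage unit 7 (31 ft³).
Most room is storage unit 4 with 36 ft³ free.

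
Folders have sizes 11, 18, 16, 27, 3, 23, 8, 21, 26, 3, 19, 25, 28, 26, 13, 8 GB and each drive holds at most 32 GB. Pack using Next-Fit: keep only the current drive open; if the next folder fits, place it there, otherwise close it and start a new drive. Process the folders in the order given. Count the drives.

Put 11 GB in drive 1; 21 GB remain.
Put 18 GB in drive 1; 3 GB remain.
Put 16 GB in drive 2; 16 GB remain.
Put 27 GB in drive 3; 5 GB remain.
Put 3 GB in drive 3; 2 GB remain.
Put 23 GB in drive 4; 9 GB remain.
Put 8 GB in drive 4; 1 GB remain.
Put 21 GB in drive 5; 11 GB remain.
Put 26 GB in drive 6; 6 GB remain.
Put 3 GB in drive 6; 3 GB remain.
Put 19 GB in drive 7; 13 GB remain.
Put 25 GB in drive 8; 7 GB remain.
Put 28 GB in drive 9; 4 GB remain.
Put 26 GB in drive 10; 6 GB remain.
Put 13 GB in drive 11; 19 GB remain.
Put 8 GB in drive 11; 11 GB remain.
Final drives: [11,18] [16] [27,3] [23,8] [21] [26,3] [19] [25] [28] [26] [13,8].

11 drives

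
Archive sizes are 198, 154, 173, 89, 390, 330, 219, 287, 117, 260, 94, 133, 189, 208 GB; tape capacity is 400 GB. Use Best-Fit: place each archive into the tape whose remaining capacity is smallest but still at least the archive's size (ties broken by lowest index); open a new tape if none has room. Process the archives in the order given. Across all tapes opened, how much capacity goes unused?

359

tape 1: place 198 GB, 202 GB left
tape 1: place 154 GB, 48 GB left
tape 2: place 173 GB, 227 GB left
tape 2: place 89 GB, 138 GB left
tape 3: place 390 GB, 10 GB left
tape 4: place 330 GB, 70 GB left
tape 5: place 219 GB, 181 GB left
tape 6: place 287 GB, 113 GB left
tape 2: place 117 GB, 21 GB left
tape 7: place 260 GB, 140 GB left
tape 6: place 94 GB, 19 GB left
tape 7: place 133 GB, 7 GB left
tape 8: place 189 GB, 211 GB left
tape 8: place 208 GB, 3 GB left
8 tapes × 400 GB = 3200 GB; used 2841 GB; unused 359 GB.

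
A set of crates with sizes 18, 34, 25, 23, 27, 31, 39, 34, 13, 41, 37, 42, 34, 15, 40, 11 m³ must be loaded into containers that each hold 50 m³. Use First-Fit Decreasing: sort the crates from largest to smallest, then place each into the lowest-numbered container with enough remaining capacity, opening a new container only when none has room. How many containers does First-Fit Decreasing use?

Sorted descending: 42, 41, 40, 39, 37, 34, 34, 34, 31, 27, 25, 23, 18, 15, 13, 11.
container 1: place 42 m³, 8 m³ left
container 2: place 41 m³, 9 m³ left
container 3: place 40 m³, 10 m³ left
container 4: place 39 m³, 11 m³ left
container 5: place 37 m³, 13 m³ left
container 6: place 34 m³, 16 m³ left
container 7: place 34 m³, 16 m³ left
container 8: place 34 m³, 16 m³ left
container 9: place 31 m³, 19 m³ left
container 10: place 27 m³, 23 m³ left
container 11: place 25 m³, 25 m³ left
container 10: place 23 m³, 0 m³ left
container 9: place 18 m³, 1 m³ left
container 6: place 15 m³, 1 m³ left
container 5: place 13 m³, 0 m³ left
container 4: place 11 m³, 0 m³ left
Final containers: [42] [41] [40] [39,11] [37,13] [34,15] [34] [34] [31,18] [27,23] [25].

11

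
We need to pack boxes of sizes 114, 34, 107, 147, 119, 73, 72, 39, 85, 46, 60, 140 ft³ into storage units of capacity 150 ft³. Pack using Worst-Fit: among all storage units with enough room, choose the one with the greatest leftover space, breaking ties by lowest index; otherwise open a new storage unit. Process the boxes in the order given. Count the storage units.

Put 114 ft³ in storage unit 1; 36 ft³ remain.
Put 34 ft³ in storage unit 1; 2 ft³ remain.
Put 107 ft³ in storage unit 2; 43 ft³ remain.
Put 147 ft³ in storage unit 3; 3 ft³ remain.
Put 119 ft³ in storage unit 4; 31 ft³ remain.
Put 73 ft³ in storage unit 5; 77 ft³ remain.
Put 72 ft³ in storage unit 5; 5 ft³ remain.
Put 39 ft³ in storage unit 2; 4 ft³ remain.
Put 85 ft³ in storage unit 6; 65 ft³ remain.
Put 46 ft³ in storage unit 6; 19 ft³ remain.
Put 60 ft³ in storage unit 7; 90 ft³ remain.
Put 140 ft³ in storage unit 8; 10 ft³ remain.
Final storage units: [114,34] [107,39] [147] [119] [73,72] [85,46] [60] [140].

8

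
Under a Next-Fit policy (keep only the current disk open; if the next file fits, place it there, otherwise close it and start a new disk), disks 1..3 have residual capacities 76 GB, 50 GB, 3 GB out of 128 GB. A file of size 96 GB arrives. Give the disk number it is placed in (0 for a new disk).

Next-Fit only looks at disk 3, which has 3 GB free.
96 GB does not fit, so a new disk is opened.

0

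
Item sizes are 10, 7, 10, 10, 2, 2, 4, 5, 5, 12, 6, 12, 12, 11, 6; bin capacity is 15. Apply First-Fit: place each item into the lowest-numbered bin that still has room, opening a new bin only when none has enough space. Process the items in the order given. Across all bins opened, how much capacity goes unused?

bin 1: place 10, 5 left
bin 2: place 7, 8 left
bin 3: place 10, 5 left
bin 4: place 10, 5 left
bin 1: place 2, 3 left
bin 1: place 2, 1 left
bin 2: place 4, 4 left
bin 3: place 5, 0 left
bin 4: place 5, 0 left
bin 5: place 12, 3 left
bin 6: place 6, 9 left
bin 7: place 12, 3 left
bin 8: place 12, 3 left
bin 9: place 11, 4 left
bin 6: place 6, 3 left
9 bins × 15 = 135; used 114; unused 21.

21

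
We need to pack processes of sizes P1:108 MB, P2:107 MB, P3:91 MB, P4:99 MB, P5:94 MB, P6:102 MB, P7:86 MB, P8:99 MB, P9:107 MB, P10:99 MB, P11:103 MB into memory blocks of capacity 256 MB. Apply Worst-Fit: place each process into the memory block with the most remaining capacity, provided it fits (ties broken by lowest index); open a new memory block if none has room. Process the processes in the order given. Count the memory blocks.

6

P1 (108 MB) → memory block 1 (remaining 148 MB)
P2 (107 MB) → memory block 1 (remaining 41 MB)
P3 (91 MB) → memory block 2 (remaining 165 MB)
P4 (99 MB) → memory block 2 (remaining 66 MB)
P5 (94 MB) → memory block 3 (remaining 162 MB)
P6 (102 MB) → memory block 3 (remaining 60 MB)
P7 (86 MB) → memory block 4 (remaining 170 MB)
P8 (99 MB) → memory block 4 (remaining 71 MB)
P9 (107 MB) → memory block 5 (remaining 149 MB)
P10 (99 MB) → memory block 5 (remaining 50 MB)
P11 (103 MB) → memory block 6 (remaining 153 MB)
Final memory blocks: [108,107] [91,99] [94,102] [86,99] [107,99] [103].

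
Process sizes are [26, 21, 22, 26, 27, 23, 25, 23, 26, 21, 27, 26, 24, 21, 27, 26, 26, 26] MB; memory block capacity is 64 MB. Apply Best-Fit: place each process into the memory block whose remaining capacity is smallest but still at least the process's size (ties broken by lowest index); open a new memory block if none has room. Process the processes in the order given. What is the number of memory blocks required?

9

Put 26 MB in memory block 1; 38 MB remain.
Put 21 MB in memory block 1; 17 MB remain.
Put 22 MB in memory block 2; 42 MB remain.
Put 26 MB in memory block 2; 16 MB remain.
Put 27 MB in memory block 3; 37 MB remain.
Put 23 MB in memory block 3; 14 MB remain.
Put 25 MB in memory block 4; 39 MB remain.
Put 23 MB in memory block 4; 16 MB remain.
Put 26 MB in memory block 5; 38 MB remain.
Put 21 MB in memory block 5; 17 MB remain.
Put 27 MB in memory block 6; 37 MB remain.
Put 26 MB in memory block 6; 11 MB remain.
Put 24 MB in memory block 7; 40 MB remain.
Put 21 MB in memory block 7; 19 MB remain.
Put 27 MB in memory block 8; 37 MB remain.
Put 26 MB in memory block 8; 11 MB remain.
Put 26 MB in memory block 9; 38 MB remain.
Put 26 MB in memory block 9; 12 MB remain.
Final memory blocks: [26,21] [22,26] [27,23] [25,23] [26,21] [27,26] [24,21] [27,26] [26,26].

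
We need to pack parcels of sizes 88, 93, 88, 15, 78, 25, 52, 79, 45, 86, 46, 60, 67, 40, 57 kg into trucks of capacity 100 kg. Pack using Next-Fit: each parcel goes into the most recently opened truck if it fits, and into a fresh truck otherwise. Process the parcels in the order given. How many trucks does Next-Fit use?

12

truck 1: place 88 kg, 12 kg left
truck 2: place 93 kg, 7 kg left
truck 3: place 88 kg, 12 kg left
truck 4: place 15 kg, 85 kg left
truck 4: place 78 kg, 7 kg left
truck 5: place 25 kg, 75 kg left
truck 5: place 52 kg, 23 kg left
truck 6: place 79 kg, 21 kg left
truck 7: place 45 kg, 55 kg left
truck 8: place 86 kg, 14 kg left
truck 9: place 46 kg, 54 kg left
truck 10: place 60 kg, 40 kg left
truck 11: place 67 kg, 33 kg left
truck 12: place 40 kg, 60 kg left
truck 12: place 57 kg, 3 kg left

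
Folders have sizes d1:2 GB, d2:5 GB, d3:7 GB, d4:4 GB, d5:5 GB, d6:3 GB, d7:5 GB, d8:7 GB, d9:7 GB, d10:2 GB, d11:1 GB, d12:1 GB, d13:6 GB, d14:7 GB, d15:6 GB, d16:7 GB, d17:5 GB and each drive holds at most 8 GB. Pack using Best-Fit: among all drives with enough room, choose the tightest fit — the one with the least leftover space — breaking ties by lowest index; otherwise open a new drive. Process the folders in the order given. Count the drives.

drive 1: place d1 (2 GB), 6 GB left
drive 1: place d2 (5 GB), 1 GB left
drive 2: place d3 (7 GB), 1 GB left
drive 3: place d4 (4 GB), 4 GB left
drive 4: place d5 (5 GB), 3 GB left
drive 4: place d6 (3 GB), 0 GB left
drive 5: place d7 (5 GB), 3 GB left
drive 6: place d8 (7 GB), 1 GB left
drive 7: place d9 (7 GB), 1 GB left
drive 5: place d10 (2 GB), 1 GB left
drive 1: place d11 (1 GB), 0 GB left
drive 2: place d12 (1 GB), 0 GB left
drive 8: place d13 (6 GB), 2 GB left
drive 9: place d14 (7 GB), 1 GB left
drive 10: place d15 (6 GB), 2 GB left
drive 11: place d16 (7 GB), 1 GB left
drive 12: place d17 (5 GB), 3 GB left

12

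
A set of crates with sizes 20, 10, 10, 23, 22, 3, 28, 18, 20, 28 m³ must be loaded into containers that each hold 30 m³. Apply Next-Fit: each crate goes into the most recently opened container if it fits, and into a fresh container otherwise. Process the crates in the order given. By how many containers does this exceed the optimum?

1

Next-Fit: [20,10] [10] [23] [22,3] [28] [18] [20] [28] → 8 containers.
Total size 182 m³; any packing needs at least ⌈182/30⌉ = 7 containers.
An optimal packing achieves that bound: [28] [28] [23,3] [22] [20,10] [20,10] [18] → 7 containers.
Excess: 8 − 7 = 1.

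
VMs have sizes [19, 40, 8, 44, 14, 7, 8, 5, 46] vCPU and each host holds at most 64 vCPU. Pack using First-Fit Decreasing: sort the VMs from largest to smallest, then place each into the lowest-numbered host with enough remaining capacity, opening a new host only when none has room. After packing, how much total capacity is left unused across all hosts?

Sorted descending: 46, 44, 40, 19, 14, 8, 8, 7, 5.
Put 46 vCPU in host 1; 18 vCPU remain.
Put 44 vCPU in host 2; 20 vCPU remain.
Put 40 vCPU in host 3; 24 vCPU remain.
Put 19 vCPU in host 2; 1 vCPU remain.
Put 14 vCPU in host 1; 4 vCPU remain.
Put 8 vCPU in host 3; 16 vCPU remain.
Put 8 vCPU in host 3; 8 vCPU remain.
Put 7 vCPU in host 3; 1 vCPU remain.
Put 5 vCPU in host 4; 59 vCPU remain.
4 hosts × 64 vCPU = 256 vCPU; used 191 vCPU; unused 65 vCPU.

65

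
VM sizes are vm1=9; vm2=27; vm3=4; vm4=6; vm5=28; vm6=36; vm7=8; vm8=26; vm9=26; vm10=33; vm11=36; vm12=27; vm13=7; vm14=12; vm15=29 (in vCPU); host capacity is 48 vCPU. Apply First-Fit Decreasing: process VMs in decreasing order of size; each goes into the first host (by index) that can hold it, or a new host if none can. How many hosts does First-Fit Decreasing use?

Sorted descending: 36, 36, 33, 29, 28, 27, 27, 26, 26, 12, 9, 8, 7, 6, 4.
Put 36 vCPU in host 1; 12 vCPU remain.
Put 36 vCPU in host 2; 12 vCPU remain.
Put 33 vCPU in host 3; 15 vCPU remain.
Put 29 vCPU in host 4; 19 vCPU remain.
Put 28 vCPU in host 5; 20 vCPU remain.
Put 27 vCPU in host 6; 21 vCPU remain.
Put 27 vCPU in host 7; 21 vCPU remain.
Put 26 vCPU in host 8; 22 vCPU remain.
Put 26 vCPU in host 9; 22 vCPU remain.
Put 12 vCPU in host 1; 0 vCPU remain.
Put 9 vCPU in host 2; 3 vCPU remain.
Put 8 vCPU in host 3; 7 vCPU remain.
Put 7 vCPU in host 3; 0 vCPU remain.
Put 6 vCPU in host 4; 13 vCPU remain.
Put 4 vCPU in host 4; 9 vCPU remain.

9 hosts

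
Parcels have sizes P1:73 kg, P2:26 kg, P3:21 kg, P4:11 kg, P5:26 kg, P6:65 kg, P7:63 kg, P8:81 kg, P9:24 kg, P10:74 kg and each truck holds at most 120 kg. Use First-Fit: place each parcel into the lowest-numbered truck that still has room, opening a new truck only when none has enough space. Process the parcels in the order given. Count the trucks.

P1 (73 kg) → truck 1 (remaining 47 kg)
P2 (26 kg) → truck 1 (remaining 21 kg)
P3 (21 kg) → truck 1 (remaining 0 kg)
P4 (11 kg) → truck 2 (remaining 109 kg)
P5 (26 kg) → truck 2 (remaining 83 kg)
P6 (65 kg) → truck 2 (remaining 18 kg)
P7 (63 kg) → truck 3 (remaining 57 kg)
P8 (81 kg) → truck 4 (remaining 39 kg)
P9 (24 kg) → truck 3 (remaining 33 kg)
P10 (74 kg) → truck 5 (remaining 46 kg)
Final trucks: [73,26,21] [11,26,65] [63,24] [81] [74].

5 trucks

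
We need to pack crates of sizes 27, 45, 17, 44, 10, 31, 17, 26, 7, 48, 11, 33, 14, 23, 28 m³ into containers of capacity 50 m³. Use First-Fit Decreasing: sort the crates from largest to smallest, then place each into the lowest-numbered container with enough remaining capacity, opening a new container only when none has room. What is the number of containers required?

Sorted descending: 48, 45, 44, 33, 31, 28, 27, 26, 23, 17, 17, 14, 11, 10, 7.
48 m³ → container 1 (remaining 2 m³)
45 m³ → container 2 (remaining 5 m³)
44 m³ → container 3 (remaining 6 m³)
33 m³ → container 4 (remaining 17 m³)
31 m³ → container 5 (remaining 19 m³)
28 m³ → container 6 (remaining 22 m³)
27 m³ → container 7 (remaining 23 m³)
26 m³ → container 8 (remaining 24 m³)
23 m³ → container 7 (remaining 0 m³)
17 m³ → container 4 (remaining 0 m³)
17 m³ → container 5 (remaining 2 m³)
14 m³ → container 6 (remaining 8 m³)
11 m³ → container 8 (remaining 13 m³)
10 m³ → container 8 (remaining 3 m³)
7 m³ → container 6 (remaining 1 m³)

8 containers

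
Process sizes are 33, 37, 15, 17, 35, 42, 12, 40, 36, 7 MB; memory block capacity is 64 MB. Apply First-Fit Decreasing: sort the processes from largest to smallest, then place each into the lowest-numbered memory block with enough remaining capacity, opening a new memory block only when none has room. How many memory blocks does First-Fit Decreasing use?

Sorted descending: 42, 40, 37, 36, 35, 33, 17, 15, 12, 7.
memory block 1: place 42 MB, 22 MB left
memory block 2: place 40 MB, 24 MB left
memory block 3: place 37 MB, 27 MB left
memory block 4: place 36 MB, 28 MB left
memory block 5: place 35 MB, 29 MB left
memory block 6: place 33 MB, 31 MB left
memory block 1: place 17 MB, 5 MB left
memory block 2: place 15 MB, 9 MB left
memory block 3: place 12 MB, 15 MB left
memory block 2: place 7 MB, 2 MB left
Final memory blocks: [42,17] [40,15,7] [37,12] [36] [35] [33].

6 memory blocks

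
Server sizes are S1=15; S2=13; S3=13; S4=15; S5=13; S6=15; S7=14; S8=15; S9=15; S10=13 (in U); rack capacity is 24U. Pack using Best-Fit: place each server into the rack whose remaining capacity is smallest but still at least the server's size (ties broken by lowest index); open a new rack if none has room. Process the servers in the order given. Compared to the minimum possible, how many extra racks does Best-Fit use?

0

Best-Fit: [15] [13] [13] [15] [13] [15] [14] [15] [15] [13] → 10 racks.
10 servers exceed 12U (half the capacity), and no two of those can share a rack, so at least 10 racks are needed.
So 10 is already optimal.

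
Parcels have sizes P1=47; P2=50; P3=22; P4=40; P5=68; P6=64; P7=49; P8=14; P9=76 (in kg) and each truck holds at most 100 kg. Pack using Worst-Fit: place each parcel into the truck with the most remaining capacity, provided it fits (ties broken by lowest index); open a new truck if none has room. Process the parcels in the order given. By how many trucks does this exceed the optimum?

Worst-Fit: [47,50] [22,40] [68] [64] [49,14] [76] → 6 trucks.
Total size 430 kg; any packing needs at least ⌈430/100⌉ = 5 trucks.
An optimal packing achieves that bound: [76,22] [68,14] [64] [50,49] [47,40] → 5 trucks.
Excess: 6 − 5 = 1.

1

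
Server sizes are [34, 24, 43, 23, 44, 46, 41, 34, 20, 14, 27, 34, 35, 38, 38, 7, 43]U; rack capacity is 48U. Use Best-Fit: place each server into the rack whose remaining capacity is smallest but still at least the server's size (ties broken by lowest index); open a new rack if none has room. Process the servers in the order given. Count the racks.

13

rack 1: place 34U, 14U left
rack 2: place 24U, 24U left
rack 3: place 43U, 5U left
rack 2: place 23U, 1U left
rack 4: place 44U, 4U left
rack 5: place 46U, 2U left
rack 6: place 41U, 7U left
rack 7: place 34U, 14U left
rack 8: place 20U, 28U left
rack 1: place 14U, 0U left
rack 8: place 27U, 1U left
rack 9: place 34U, 14U left
rack 10: place 35U, 13U left
rack 11: place 38U, 10U left
rack 12: place 38U, 10U left
rack 6: place 7U, 0U left
rack 13: place 43U, 5U left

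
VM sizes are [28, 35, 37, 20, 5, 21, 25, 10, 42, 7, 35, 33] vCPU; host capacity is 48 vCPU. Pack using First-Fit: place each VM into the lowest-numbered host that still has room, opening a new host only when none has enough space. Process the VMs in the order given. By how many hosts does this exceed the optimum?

0

First-Fit: [28,20] [35,5,7] [37,10] [21,25] [42] [35] [33] → 7 hosts.
Total size 298 vCPU; any packing needs at least ⌈298/48⌉ = 7 hosts.
So 7 is already optimal.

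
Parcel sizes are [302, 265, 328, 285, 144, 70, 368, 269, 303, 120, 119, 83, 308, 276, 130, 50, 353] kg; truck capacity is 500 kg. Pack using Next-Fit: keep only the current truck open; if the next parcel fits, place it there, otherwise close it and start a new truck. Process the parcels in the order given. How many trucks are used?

truck 1: place 302 kg, 198 kg left
truck 2: place 265 kg, 235 kg left
truck 3: place 328 kg, 172 kg left
truck 4: place 285 kg, 215 kg left
truck 4: place 144 kg, 71 kg left
truck 4: place 70 kg, 1 kg left
truck 5: place 368 kg, 132 kg left
truck 6: place 269 kg, 231 kg left
truck 7: place 303 kg, 197 kg left
truck 7: place 120 kg, 77 kg left
truck 8: place 119 kg, 381 kg left
truck 8: place 83 kg, 298 kg left
truck 9: place 308 kg, 192 kg left
truck 10: place 276 kg, 224 kg left
truck 10: place 130 kg, 94 kg left
truck 10: place 50 kg, 44 kg left
truck 11: place 353 kg, 147 kg left

11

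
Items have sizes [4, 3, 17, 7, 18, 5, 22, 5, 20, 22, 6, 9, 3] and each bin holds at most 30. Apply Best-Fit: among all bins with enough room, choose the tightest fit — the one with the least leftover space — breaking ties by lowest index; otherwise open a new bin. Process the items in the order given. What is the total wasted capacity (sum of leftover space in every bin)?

Put 4 in bin 1; 26 remain.
Put 3 in bin 1; 23 remain.
Put 17 in bin 1; 6 remain.
Put 7 in bin 2; 23 remain.
Put 18 in bin 2; 5 remain.
Put 5 in bin 2; 0 remain.
Put 22 in bin 3; 8 remain.
Put 5 in bin 1; 1 remain.
Put 20 in bin 4; 10 remain.
Put 22 in bin 5; 8 remain.
Put 6 in bin 3; 2 remain.
Put 9 in bin 4; 1 remain.
Put 3 in bin 5; 5 remain.
5 bins × 30 = 150; used 141; unused 9.

9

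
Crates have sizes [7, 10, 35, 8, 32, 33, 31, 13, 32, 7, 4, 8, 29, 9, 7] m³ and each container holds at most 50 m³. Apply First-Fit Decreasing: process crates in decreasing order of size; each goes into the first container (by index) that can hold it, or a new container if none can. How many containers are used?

6

Sorted descending: 35, 33, 32, 32, 31, 29, 13, 10, 9, 8, 8, 7, 7, 7, 4.
Put 35 m³ in container 1; 15 m³ remain.
Put 33 m³ in container 2; 17 m³ remain.
Put 32 m³ in container 3; 18 m³ remain.
Put 32 m³ in container 4; 18 m³ remain.
Put 31 m³ in container 5; 19 m³ remain.
Put 29 m³ in container 6; 21 m³ remain.
Put 13 m³ in container 1; 2 m³ remain.
Put 10 m³ in container 2; 7 m³ remain.
Put 9 m³ in container 3; 9 m³ remain.
Put 8 m³ in container 3; 1 m³ remain.
Put 8 m³ in container 4; 10 m³ remain.
Put 7 m³ in container 2; 0 m³ remain.
Put 7 m³ in container 4; 3 m³ remain.
Put 7 m³ in container 5; 12 m³ remain.
Put 4 m³ in container 5; 8 m³ remain.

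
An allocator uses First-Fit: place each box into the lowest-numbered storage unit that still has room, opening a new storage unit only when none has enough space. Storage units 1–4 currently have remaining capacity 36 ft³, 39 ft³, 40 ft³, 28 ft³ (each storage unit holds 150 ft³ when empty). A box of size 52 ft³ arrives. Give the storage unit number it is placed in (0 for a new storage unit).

0

No storage unit has ≥ 52 ft³ free, so a new storage unit is opened.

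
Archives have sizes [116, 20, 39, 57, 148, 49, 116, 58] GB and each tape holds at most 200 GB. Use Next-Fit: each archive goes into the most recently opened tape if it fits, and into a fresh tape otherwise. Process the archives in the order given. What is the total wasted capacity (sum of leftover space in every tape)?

116 GB → tape 1 (remaining 84 GB)
20 GB → tape 1 (remaining 64 GB)
39 GB → tape 1 (remaining 25 GB)
57 GB → tape 2 (remaining 143 GB)
148 GB → tape 3 (remaining 52 GB)
49 GB → tape 3 (remaining 3 GB)
116 GB → tape 4 (remaining 84 GB)
58 GB → tape 4 (remaining 26 GB)
4 tapes × 200 GB = 800 GB; used 603 GB; unused 197 GB.

197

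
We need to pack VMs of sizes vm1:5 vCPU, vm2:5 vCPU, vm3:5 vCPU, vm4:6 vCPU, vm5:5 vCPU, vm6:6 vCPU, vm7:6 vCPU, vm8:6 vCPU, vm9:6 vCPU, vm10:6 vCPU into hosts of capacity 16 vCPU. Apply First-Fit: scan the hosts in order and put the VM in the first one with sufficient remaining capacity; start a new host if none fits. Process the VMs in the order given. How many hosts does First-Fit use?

5 hosts

host 1: place vm1 (5 vCPU), 11 vCPU left
host 1: place vm2 (5 vCPU), 6 vCPU left
host 1: place vm3 (5 vCPU), 1 vCPU left
host 2: place vm4 (6 vCPU), 10 vCPU left
host 2: place vm5 (5 vCPU), 5 vCPU left
host 3: place vm6 (6 vCPU), 10 vCPU left
host 3: place vm7 (6 vCPU), 4 vCPU left
host 4: place vm8 (6 vCPU), 10 vCPU left
host 4: place vm9 (6 vCPU), 4 vCPU left
host 5: place vm10 (6 vCPU), 10 vCPU left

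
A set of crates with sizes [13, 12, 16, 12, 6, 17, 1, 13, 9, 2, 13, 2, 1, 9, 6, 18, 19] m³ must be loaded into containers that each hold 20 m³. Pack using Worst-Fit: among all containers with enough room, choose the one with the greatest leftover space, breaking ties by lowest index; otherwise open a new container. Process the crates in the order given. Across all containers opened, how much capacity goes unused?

container 1: place 13 m³, 7 m³ left
container 2: place 12 m³, 8 m³ left
container 3: place 16 m³, 4 m³ left
container 4: place 12 m³, 8 m³ left
container 2: place 6 m³, 2 m³ left
container 5: place 17 m³, 3 m³ left
container 4: place 1 m³, 7 m³ left
container 6: place 13 m³, 7 m³ left
container 7: place 9 m³, 11 m³ left
container 7: place 2 m³, 9 m³ left
container 8: place 13 m³, 7 m³ left
container 7: place 2 m³, 7 m³ left
container 1: place 1 m³, 6 m³ left
container 9: place 9 m³, 11 m³ left
container 9: place 6 m³, 5 m³ left
container 10: place 18 m³, 2 m³ left
container 11: place 19 m³, 1 m³ left
11 containers × 20 m³ = 220 m³; used 169 m³; unused 51 m³.

51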